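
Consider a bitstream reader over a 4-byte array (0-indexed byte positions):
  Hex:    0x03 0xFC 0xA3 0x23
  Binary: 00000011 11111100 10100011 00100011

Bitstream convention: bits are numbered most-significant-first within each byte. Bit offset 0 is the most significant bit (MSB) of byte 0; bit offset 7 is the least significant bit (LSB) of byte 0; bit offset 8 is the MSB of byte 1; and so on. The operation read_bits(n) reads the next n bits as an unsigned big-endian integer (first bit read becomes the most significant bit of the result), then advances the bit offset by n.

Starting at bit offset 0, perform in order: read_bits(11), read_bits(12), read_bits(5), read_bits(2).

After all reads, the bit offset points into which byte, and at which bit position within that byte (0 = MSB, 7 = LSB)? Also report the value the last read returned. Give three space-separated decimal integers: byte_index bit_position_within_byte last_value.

Read 1: bits[0:11] width=11 -> value=31 (bin 00000011111); offset now 11 = byte 1 bit 3; 21 bits remain
Read 2: bits[11:23] width=12 -> value=3665 (bin 111001010001); offset now 23 = byte 2 bit 7; 9 bits remain
Read 3: bits[23:28] width=5 -> value=18 (bin 10010); offset now 28 = byte 3 bit 4; 4 bits remain
Read 4: bits[28:30] width=2 -> value=0 (bin 00); offset now 30 = byte 3 bit 6; 2 bits remain

Answer: 3 6 0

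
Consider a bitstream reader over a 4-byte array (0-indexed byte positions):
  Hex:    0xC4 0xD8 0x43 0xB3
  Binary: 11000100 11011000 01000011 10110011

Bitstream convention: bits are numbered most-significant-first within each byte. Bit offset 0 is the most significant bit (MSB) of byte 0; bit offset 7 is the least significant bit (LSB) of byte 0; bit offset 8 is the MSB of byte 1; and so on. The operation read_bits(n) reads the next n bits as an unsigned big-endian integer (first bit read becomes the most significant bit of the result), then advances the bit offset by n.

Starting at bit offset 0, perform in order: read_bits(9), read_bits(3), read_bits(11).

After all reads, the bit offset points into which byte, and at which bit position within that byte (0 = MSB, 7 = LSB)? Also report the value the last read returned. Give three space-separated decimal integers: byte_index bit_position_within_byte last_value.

Read 1: bits[0:9] width=9 -> value=393 (bin 110001001); offset now 9 = byte 1 bit 1; 23 bits remain
Read 2: bits[9:12] width=3 -> value=5 (bin 101); offset now 12 = byte 1 bit 4; 20 bits remain
Read 3: bits[12:23] width=11 -> value=1057 (bin 10000100001); offset now 23 = byte 2 bit 7; 9 bits remain

Answer: 2 7 1057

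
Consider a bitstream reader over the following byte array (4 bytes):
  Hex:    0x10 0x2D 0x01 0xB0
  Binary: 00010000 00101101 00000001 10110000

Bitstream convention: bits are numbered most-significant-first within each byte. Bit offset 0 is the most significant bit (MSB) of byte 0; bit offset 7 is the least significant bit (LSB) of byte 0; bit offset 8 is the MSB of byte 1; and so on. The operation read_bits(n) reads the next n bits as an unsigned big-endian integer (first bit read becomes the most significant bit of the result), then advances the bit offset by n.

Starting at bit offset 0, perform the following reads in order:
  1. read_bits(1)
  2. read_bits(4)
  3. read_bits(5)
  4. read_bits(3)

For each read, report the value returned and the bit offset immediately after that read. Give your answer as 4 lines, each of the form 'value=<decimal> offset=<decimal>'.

Answer: value=0 offset=1
value=2 offset=5
value=0 offset=10
value=5 offset=13

Derivation:
Read 1: bits[0:1] width=1 -> value=0 (bin 0); offset now 1 = byte 0 bit 1; 31 bits remain
Read 2: bits[1:5] width=4 -> value=2 (bin 0010); offset now 5 = byte 0 bit 5; 27 bits remain
Read 3: bits[5:10] width=5 -> value=0 (bin 00000); offset now 10 = byte 1 bit 2; 22 bits remain
Read 4: bits[10:13] width=3 -> value=5 (bin 101); offset now 13 = byte 1 bit 5; 19 bits remain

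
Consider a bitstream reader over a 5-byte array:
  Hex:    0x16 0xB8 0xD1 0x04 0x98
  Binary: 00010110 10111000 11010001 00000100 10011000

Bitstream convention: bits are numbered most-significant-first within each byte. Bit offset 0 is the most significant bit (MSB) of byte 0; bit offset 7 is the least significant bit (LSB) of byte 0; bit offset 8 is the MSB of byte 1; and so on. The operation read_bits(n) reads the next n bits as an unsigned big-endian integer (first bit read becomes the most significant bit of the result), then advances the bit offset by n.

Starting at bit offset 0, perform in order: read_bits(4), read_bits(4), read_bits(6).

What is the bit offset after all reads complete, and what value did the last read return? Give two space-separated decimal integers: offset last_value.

Answer: 14 46

Derivation:
Read 1: bits[0:4] width=4 -> value=1 (bin 0001); offset now 4 = byte 0 bit 4; 36 bits remain
Read 2: bits[4:8] width=4 -> value=6 (bin 0110); offset now 8 = byte 1 bit 0; 32 bits remain
Read 3: bits[8:14] width=6 -> value=46 (bin 101110); offset now 14 = byte 1 bit 6; 26 bits remain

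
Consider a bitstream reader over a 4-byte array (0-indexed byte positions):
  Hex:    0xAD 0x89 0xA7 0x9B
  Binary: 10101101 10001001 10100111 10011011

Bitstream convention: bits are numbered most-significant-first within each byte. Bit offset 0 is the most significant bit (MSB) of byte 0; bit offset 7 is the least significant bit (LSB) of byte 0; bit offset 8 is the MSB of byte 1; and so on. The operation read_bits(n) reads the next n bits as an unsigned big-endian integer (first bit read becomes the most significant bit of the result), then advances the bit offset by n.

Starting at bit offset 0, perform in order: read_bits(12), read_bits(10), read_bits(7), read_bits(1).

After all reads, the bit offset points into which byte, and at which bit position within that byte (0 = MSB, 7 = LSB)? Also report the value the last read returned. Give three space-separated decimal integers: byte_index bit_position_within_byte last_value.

Answer: 3 6 0

Derivation:
Read 1: bits[0:12] width=12 -> value=2776 (bin 101011011000); offset now 12 = byte 1 bit 4; 20 bits remain
Read 2: bits[12:22] width=10 -> value=617 (bin 1001101001); offset now 22 = byte 2 bit 6; 10 bits remain
Read 3: bits[22:29] width=7 -> value=115 (bin 1110011); offset now 29 = byte 3 bit 5; 3 bits remain
Read 4: bits[29:30] width=1 -> value=0 (bin 0); offset now 30 = byte 3 bit 6; 2 bits remain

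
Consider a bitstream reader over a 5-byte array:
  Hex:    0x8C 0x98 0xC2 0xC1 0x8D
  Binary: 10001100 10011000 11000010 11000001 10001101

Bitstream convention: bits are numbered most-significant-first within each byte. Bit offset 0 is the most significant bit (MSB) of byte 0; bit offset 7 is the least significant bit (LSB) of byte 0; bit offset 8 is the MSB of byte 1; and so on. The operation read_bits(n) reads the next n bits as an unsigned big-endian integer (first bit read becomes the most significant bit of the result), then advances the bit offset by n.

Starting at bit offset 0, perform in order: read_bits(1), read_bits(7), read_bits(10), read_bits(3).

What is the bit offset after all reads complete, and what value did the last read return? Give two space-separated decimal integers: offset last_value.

Answer: 21 0

Derivation:
Read 1: bits[0:1] width=1 -> value=1 (bin 1); offset now 1 = byte 0 bit 1; 39 bits remain
Read 2: bits[1:8] width=7 -> value=12 (bin 0001100); offset now 8 = byte 1 bit 0; 32 bits remain
Read 3: bits[8:18] width=10 -> value=611 (bin 1001100011); offset now 18 = byte 2 bit 2; 22 bits remain
Read 4: bits[18:21] width=3 -> value=0 (bin 000); offset now 21 = byte 2 bit 5; 19 bits remain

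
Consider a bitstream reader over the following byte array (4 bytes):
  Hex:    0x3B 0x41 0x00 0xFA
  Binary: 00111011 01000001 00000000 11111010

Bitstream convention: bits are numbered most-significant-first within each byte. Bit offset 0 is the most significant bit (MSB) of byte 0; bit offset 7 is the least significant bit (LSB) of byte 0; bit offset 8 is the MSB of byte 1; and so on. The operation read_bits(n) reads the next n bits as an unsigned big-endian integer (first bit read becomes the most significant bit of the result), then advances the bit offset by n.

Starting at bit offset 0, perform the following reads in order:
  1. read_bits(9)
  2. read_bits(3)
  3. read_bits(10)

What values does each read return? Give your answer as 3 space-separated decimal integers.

Answer: 118 4 64

Derivation:
Read 1: bits[0:9] width=9 -> value=118 (bin 001110110); offset now 9 = byte 1 bit 1; 23 bits remain
Read 2: bits[9:12] width=3 -> value=4 (bin 100); offset now 12 = byte 1 bit 4; 20 bits remain
Read 3: bits[12:22] width=10 -> value=64 (bin 0001000000); offset now 22 = byte 2 bit 6; 10 bits remain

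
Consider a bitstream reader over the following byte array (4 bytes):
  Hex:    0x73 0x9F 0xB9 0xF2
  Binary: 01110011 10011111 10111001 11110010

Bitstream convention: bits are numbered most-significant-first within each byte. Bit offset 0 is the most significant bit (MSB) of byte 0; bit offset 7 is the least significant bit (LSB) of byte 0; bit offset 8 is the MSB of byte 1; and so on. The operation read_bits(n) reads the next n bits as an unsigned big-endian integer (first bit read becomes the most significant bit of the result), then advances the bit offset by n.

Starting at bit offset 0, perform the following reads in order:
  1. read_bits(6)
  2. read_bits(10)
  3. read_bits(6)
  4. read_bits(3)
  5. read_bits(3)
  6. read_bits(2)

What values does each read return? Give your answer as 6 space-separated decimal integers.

Read 1: bits[0:6] width=6 -> value=28 (bin 011100); offset now 6 = byte 0 bit 6; 26 bits remain
Read 2: bits[6:16] width=10 -> value=927 (bin 1110011111); offset now 16 = byte 2 bit 0; 16 bits remain
Read 3: bits[16:22] width=6 -> value=46 (bin 101110); offset now 22 = byte 2 bit 6; 10 bits remain
Read 4: bits[22:25] width=3 -> value=3 (bin 011); offset now 25 = byte 3 bit 1; 7 bits remain
Read 5: bits[25:28] width=3 -> value=7 (bin 111); offset now 28 = byte 3 bit 4; 4 bits remain
Read 6: bits[28:30] width=2 -> value=0 (bin 00); offset now 30 = byte 3 bit 6; 2 bits remain

Answer: 28 927 46 3 7 0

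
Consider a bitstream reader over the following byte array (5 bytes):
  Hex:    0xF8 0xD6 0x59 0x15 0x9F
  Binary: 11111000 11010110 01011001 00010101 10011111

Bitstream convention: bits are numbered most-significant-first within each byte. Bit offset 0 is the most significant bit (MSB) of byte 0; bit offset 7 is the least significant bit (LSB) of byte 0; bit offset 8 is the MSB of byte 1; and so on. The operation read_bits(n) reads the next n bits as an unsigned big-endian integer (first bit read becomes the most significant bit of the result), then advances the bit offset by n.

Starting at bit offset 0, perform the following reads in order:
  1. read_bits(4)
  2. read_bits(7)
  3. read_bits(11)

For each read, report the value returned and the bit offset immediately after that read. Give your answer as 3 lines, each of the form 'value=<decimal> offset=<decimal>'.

Answer: value=15 offset=4
value=70 offset=11
value=1430 offset=22

Derivation:
Read 1: bits[0:4] width=4 -> value=15 (bin 1111); offset now 4 = byte 0 bit 4; 36 bits remain
Read 2: bits[4:11] width=7 -> value=70 (bin 1000110); offset now 11 = byte 1 bit 3; 29 bits remain
Read 3: bits[11:22] width=11 -> value=1430 (bin 10110010110); offset now 22 = byte 2 bit 6; 18 bits remain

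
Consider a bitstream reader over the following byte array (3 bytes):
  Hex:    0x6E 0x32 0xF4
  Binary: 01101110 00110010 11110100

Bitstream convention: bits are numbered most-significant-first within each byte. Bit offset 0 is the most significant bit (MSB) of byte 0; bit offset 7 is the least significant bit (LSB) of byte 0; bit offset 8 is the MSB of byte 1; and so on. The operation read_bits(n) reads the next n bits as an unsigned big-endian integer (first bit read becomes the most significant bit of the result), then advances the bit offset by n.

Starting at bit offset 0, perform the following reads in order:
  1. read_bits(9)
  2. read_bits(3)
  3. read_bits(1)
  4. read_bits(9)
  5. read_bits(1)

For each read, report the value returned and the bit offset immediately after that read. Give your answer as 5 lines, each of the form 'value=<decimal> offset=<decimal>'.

Answer: value=220 offset=9
value=3 offset=12
value=0 offset=13
value=189 offset=22
value=0 offset=23

Derivation:
Read 1: bits[0:9] width=9 -> value=220 (bin 011011100); offset now 9 = byte 1 bit 1; 15 bits remain
Read 2: bits[9:12] width=3 -> value=3 (bin 011); offset now 12 = byte 1 bit 4; 12 bits remain
Read 3: bits[12:13] width=1 -> value=0 (bin 0); offset now 13 = byte 1 bit 5; 11 bits remain
Read 4: bits[13:22] width=9 -> value=189 (bin 010111101); offset now 22 = byte 2 bit 6; 2 bits remain
Read 5: bits[22:23] width=1 -> value=0 (bin 0); offset now 23 = byte 2 bit 7; 1 bits remain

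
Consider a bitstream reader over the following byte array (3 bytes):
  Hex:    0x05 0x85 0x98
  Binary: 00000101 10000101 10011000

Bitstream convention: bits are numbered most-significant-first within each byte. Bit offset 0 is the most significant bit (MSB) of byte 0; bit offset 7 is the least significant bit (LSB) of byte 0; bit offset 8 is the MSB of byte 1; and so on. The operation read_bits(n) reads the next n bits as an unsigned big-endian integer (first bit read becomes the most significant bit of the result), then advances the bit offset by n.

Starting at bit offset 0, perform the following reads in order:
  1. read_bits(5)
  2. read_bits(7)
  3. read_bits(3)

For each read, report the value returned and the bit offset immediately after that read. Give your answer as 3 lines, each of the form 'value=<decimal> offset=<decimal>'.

Read 1: bits[0:5] width=5 -> value=0 (bin 00000); offset now 5 = byte 0 bit 5; 19 bits remain
Read 2: bits[5:12] width=7 -> value=88 (bin 1011000); offset now 12 = byte 1 bit 4; 12 bits remain
Read 3: bits[12:15] width=3 -> value=2 (bin 010); offset now 15 = byte 1 bit 7; 9 bits remain

Answer: value=0 offset=5
value=88 offset=12
value=2 offset=15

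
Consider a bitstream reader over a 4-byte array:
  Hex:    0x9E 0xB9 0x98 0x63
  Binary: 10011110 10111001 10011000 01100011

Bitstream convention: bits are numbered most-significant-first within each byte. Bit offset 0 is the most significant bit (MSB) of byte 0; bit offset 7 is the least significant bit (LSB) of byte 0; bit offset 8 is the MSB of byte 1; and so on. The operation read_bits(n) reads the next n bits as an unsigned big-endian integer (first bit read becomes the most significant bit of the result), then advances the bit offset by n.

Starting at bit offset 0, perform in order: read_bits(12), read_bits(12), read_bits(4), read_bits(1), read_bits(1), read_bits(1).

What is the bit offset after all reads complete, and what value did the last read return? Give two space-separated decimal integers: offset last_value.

Read 1: bits[0:12] width=12 -> value=2539 (bin 100111101011); offset now 12 = byte 1 bit 4; 20 bits remain
Read 2: bits[12:24] width=12 -> value=2456 (bin 100110011000); offset now 24 = byte 3 bit 0; 8 bits remain
Read 3: bits[24:28] width=4 -> value=6 (bin 0110); offset now 28 = byte 3 bit 4; 4 bits remain
Read 4: bits[28:29] width=1 -> value=0 (bin 0); offset now 29 = byte 3 bit 5; 3 bits remain
Read 5: bits[29:30] width=1 -> value=0 (bin 0); offset now 30 = byte 3 bit 6; 2 bits remain
Read 6: bits[30:31] width=1 -> value=1 (bin 1); offset now 31 = byte 3 bit 7; 1 bits remain

Answer: 31 1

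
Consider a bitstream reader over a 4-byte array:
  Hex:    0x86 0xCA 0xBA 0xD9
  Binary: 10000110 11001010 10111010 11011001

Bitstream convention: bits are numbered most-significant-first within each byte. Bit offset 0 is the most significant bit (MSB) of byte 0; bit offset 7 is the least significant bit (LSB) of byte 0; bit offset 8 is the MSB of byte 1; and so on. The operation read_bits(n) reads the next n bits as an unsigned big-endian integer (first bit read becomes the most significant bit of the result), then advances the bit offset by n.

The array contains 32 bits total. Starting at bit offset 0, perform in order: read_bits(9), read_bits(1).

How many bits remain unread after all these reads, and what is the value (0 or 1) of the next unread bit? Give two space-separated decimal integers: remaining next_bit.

Read 1: bits[0:9] width=9 -> value=269 (bin 100001101); offset now 9 = byte 1 bit 1; 23 bits remain
Read 2: bits[9:10] width=1 -> value=1 (bin 1); offset now 10 = byte 1 bit 2; 22 bits remain

Answer: 22 0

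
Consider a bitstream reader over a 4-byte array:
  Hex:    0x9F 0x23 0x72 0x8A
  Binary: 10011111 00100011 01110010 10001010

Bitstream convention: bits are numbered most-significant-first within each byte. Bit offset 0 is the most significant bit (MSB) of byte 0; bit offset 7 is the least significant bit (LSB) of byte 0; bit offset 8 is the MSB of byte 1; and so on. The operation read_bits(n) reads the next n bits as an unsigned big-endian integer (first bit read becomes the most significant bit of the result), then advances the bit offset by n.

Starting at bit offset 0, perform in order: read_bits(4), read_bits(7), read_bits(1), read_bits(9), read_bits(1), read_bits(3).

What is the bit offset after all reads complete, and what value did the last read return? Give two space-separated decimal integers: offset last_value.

Read 1: bits[0:4] width=4 -> value=9 (bin 1001); offset now 4 = byte 0 bit 4; 28 bits remain
Read 2: bits[4:11] width=7 -> value=121 (bin 1111001); offset now 11 = byte 1 bit 3; 21 bits remain
Read 3: bits[11:12] width=1 -> value=0 (bin 0); offset now 12 = byte 1 bit 4; 20 bits remain
Read 4: bits[12:21] width=9 -> value=110 (bin 001101110); offset now 21 = byte 2 bit 5; 11 bits remain
Read 5: bits[21:22] width=1 -> value=0 (bin 0); offset now 22 = byte 2 bit 6; 10 bits remain
Read 6: bits[22:25] width=3 -> value=5 (bin 101); offset now 25 = byte 3 bit 1; 7 bits remain

Answer: 25 5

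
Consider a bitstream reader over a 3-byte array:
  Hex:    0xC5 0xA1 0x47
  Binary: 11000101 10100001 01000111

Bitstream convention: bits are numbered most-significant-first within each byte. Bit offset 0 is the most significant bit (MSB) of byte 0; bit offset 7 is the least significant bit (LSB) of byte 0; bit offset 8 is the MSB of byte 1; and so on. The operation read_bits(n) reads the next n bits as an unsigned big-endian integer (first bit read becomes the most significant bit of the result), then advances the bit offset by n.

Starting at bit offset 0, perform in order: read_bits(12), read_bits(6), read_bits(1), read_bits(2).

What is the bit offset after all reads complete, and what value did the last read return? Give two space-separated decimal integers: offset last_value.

Answer: 21 0

Derivation:
Read 1: bits[0:12] width=12 -> value=3162 (bin 110001011010); offset now 12 = byte 1 bit 4; 12 bits remain
Read 2: bits[12:18] width=6 -> value=5 (bin 000101); offset now 18 = byte 2 bit 2; 6 bits remain
Read 3: bits[18:19] width=1 -> value=0 (bin 0); offset now 19 = byte 2 bit 3; 5 bits remain
Read 4: bits[19:21] width=2 -> value=0 (bin 00); offset now 21 = byte 2 bit 5; 3 bits remain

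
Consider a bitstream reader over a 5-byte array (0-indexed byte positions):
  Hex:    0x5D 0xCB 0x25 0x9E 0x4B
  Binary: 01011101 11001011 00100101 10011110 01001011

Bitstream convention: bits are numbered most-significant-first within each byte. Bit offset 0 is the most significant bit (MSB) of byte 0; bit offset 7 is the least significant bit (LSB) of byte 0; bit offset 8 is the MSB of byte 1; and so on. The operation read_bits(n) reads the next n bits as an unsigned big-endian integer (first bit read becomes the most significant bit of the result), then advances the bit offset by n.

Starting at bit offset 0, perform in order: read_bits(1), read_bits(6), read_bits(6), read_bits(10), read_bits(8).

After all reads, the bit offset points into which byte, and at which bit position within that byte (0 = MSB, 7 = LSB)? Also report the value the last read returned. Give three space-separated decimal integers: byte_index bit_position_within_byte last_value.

Read 1: bits[0:1] width=1 -> value=0 (bin 0); offset now 1 = byte 0 bit 1; 39 bits remain
Read 2: bits[1:7] width=6 -> value=46 (bin 101110); offset now 7 = byte 0 bit 7; 33 bits remain
Read 3: bits[7:13] width=6 -> value=57 (bin 111001); offset now 13 = byte 1 bit 5; 27 bits remain
Read 4: bits[13:23] width=10 -> value=402 (bin 0110010010); offset now 23 = byte 2 bit 7; 17 bits remain
Read 5: bits[23:31] width=8 -> value=207 (bin 11001111); offset now 31 = byte 3 bit 7; 9 bits remain

Answer: 3 7 207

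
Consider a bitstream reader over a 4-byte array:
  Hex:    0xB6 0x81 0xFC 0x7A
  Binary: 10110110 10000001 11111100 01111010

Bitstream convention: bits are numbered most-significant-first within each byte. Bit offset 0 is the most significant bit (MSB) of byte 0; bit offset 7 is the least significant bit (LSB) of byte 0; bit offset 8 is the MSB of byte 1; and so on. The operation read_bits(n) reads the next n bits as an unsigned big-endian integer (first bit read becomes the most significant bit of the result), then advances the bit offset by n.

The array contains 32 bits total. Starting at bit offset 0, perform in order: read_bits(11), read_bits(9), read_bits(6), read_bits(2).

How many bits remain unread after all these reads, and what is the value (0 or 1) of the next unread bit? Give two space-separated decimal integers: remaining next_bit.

Read 1: bits[0:11] width=11 -> value=1460 (bin 10110110100); offset now 11 = byte 1 bit 3; 21 bits remain
Read 2: bits[11:20] width=9 -> value=31 (bin 000011111); offset now 20 = byte 2 bit 4; 12 bits remain
Read 3: bits[20:26] width=6 -> value=49 (bin 110001); offset now 26 = byte 3 bit 2; 6 bits remain
Read 4: bits[26:28] width=2 -> value=3 (bin 11); offset now 28 = byte 3 bit 4; 4 bits remain

Answer: 4 1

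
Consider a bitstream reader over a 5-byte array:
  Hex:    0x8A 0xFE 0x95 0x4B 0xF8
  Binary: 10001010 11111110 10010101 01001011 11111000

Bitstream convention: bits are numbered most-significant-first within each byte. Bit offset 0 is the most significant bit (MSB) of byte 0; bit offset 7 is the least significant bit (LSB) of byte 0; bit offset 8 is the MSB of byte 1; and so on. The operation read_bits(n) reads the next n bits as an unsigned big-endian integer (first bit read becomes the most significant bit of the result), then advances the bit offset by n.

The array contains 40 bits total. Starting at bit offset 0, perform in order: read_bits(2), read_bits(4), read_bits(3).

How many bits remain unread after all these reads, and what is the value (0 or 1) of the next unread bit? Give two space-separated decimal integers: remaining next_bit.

Answer: 31 1

Derivation:
Read 1: bits[0:2] width=2 -> value=2 (bin 10); offset now 2 = byte 0 bit 2; 38 bits remain
Read 2: bits[2:6] width=4 -> value=2 (bin 0010); offset now 6 = byte 0 bit 6; 34 bits remain
Read 3: bits[6:9] width=3 -> value=5 (bin 101); offset now 9 = byte 1 bit 1; 31 bits remain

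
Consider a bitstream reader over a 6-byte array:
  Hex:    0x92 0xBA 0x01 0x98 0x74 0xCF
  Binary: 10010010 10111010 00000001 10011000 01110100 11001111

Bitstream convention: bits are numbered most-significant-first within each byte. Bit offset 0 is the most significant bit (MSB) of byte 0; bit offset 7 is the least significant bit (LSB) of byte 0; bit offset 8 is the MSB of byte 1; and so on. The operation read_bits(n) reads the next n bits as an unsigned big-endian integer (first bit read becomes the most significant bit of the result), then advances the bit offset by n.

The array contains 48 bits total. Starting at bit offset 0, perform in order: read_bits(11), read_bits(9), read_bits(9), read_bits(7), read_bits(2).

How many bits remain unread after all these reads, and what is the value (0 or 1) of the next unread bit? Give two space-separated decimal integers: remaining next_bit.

Answer: 10 0

Derivation:
Read 1: bits[0:11] width=11 -> value=1173 (bin 10010010101); offset now 11 = byte 1 bit 3; 37 bits remain
Read 2: bits[11:20] width=9 -> value=416 (bin 110100000); offset now 20 = byte 2 bit 4; 28 bits remain
Read 3: bits[20:29] width=9 -> value=51 (bin 000110011); offset now 29 = byte 3 bit 5; 19 bits remain
Read 4: bits[29:36] width=7 -> value=7 (bin 0000111); offset now 36 = byte 4 bit 4; 12 bits remain
Read 5: bits[36:38] width=2 -> value=1 (bin 01); offset now 38 = byte 4 bit 6; 10 bits remain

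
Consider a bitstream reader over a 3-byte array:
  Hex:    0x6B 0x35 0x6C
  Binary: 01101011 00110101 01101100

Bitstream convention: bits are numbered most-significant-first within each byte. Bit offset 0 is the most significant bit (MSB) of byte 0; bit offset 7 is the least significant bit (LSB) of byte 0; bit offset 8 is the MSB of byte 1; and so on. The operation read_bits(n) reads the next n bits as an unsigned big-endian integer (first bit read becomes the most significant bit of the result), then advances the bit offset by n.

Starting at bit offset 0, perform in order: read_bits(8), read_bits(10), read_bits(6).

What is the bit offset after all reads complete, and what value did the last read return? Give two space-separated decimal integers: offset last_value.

Read 1: bits[0:8] width=8 -> value=107 (bin 01101011); offset now 8 = byte 1 bit 0; 16 bits remain
Read 2: bits[8:18] width=10 -> value=213 (bin 0011010101); offset now 18 = byte 2 bit 2; 6 bits remain
Read 3: bits[18:24] width=6 -> value=44 (bin 101100); offset now 24 = byte 3 bit 0; 0 bits remain

Answer: 24 44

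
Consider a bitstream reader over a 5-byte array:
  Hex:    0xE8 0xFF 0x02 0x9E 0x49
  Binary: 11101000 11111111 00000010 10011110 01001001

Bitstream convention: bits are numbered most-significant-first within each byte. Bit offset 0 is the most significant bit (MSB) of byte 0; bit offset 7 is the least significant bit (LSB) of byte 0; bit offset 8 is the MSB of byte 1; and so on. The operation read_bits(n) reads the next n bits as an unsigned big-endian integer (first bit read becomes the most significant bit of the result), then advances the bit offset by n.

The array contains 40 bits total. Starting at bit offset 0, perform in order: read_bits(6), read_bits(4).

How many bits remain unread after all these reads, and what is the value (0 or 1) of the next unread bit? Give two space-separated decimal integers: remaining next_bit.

Read 1: bits[0:6] width=6 -> value=58 (bin 111010); offset now 6 = byte 0 bit 6; 34 bits remain
Read 2: bits[6:10] width=4 -> value=3 (bin 0011); offset now 10 = byte 1 bit 2; 30 bits remain

Answer: 30 1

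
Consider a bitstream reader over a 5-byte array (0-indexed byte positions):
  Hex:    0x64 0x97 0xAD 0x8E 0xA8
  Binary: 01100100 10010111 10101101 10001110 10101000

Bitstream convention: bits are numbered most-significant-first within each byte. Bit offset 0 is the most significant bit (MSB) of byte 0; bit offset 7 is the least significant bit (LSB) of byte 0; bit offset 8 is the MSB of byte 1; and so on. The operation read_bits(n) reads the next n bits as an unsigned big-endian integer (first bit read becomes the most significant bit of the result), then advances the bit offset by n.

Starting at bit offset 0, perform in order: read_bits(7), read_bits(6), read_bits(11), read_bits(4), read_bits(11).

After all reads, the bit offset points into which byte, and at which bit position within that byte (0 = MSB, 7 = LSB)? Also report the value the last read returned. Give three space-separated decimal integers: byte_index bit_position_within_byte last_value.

Answer: 4 7 1876

Derivation:
Read 1: bits[0:7] width=7 -> value=50 (bin 0110010); offset now 7 = byte 0 bit 7; 33 bits remain
Read 2: bits[7:13] width=6 -> value=18 (bin 010010); offset now 13 = byte 1 bit 5; 27 bits remain
Read 3: bits[13:24] width=11 -> value=1965 (bin 11110101101); offset now 24 = byte 3 bit 0; 16 bits remain
Read 4: bits[24:28] width=4 -> value=8 (bin 1000); offset now 28 = byte 3 bit 4; 12 bits remain
Read 5: bits[28:39] width=11 -> value=1876 (bin 11101010100); offset now 39 = byte 4 bit 7; 1 bits remain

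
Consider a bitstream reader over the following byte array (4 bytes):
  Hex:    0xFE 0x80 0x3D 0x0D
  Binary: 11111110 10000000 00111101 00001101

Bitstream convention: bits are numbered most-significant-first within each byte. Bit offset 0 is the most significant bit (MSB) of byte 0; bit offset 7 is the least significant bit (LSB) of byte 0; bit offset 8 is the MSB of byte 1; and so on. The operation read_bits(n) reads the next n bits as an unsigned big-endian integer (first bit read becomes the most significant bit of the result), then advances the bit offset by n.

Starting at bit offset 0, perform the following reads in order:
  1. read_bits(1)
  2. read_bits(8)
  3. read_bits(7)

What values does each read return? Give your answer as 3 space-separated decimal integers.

Answer: 1 253 0

Derivation:
Read 1: bits[0:1] width=1 -> value=1 (bin 1); offset now 1 = byte 0 bit 1; 31 bits remain
Read 2: bits[1:9] width=8 -> value=253 (bin 11111101); offset now 9 = byte 1 bit 1; 23 bits remain
Read 3: bits[9:16] width=7 -> value=0 (bin 0000000); offset now 16 = byte 2 bit 0; 16 bits remain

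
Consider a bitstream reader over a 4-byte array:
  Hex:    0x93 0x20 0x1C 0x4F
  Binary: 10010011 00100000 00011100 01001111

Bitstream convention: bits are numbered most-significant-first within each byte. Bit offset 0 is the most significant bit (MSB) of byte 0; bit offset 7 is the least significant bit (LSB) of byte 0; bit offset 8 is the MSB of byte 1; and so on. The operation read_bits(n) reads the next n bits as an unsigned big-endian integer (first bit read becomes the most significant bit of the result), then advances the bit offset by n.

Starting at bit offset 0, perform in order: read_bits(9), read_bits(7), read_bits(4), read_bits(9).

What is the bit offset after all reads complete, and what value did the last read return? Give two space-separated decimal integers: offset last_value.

Read 1: bits[0:9] width=9 -> value=294 (bin 100100110); offset now 9 = byte 1 bit 1; 23 bits remain
Read 2: bits[9:16] width=7 -> value=32 (bin 0100000); offset now 16 = byte 2 bit 0; 16 bits remain
Read 3: bits[16:20] width=4 -> value=1 (bin 0001); offset now 20 = byte 2 bit 4; 12 bits remain
Read 4: bits[20:29] width=9 -> value=393 (bin 110001001); offset now 29 = byte 3 bit 5; 3 bits remain

Answer: 29 393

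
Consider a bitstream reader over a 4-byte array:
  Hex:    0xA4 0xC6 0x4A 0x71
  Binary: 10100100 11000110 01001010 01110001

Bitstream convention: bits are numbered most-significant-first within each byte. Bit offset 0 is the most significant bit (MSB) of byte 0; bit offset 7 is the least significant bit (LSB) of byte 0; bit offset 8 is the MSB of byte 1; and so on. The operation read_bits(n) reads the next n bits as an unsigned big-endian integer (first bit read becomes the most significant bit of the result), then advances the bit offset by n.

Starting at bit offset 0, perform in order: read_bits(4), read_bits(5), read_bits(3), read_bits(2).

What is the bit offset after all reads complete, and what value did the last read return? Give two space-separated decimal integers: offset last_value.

Answer: 14 1

Derivation:
Read 1: bits[0:4] width=4 -> value=10 (bin 1010); offset now 4 = byte 0 bit 4; 28 bits remain
Read 2: bits[4:9] width=5 -> value=9 (bin 01001); offset now 9 = byte 1 bit 1; 23 bits remain
Read 3: bits[9:12] width=3 -> value=4 (bin 100); offset now 12 = byte 1 bit 4; 20 bits remain
Read 4: bits[12:14] width=2 -> value=1 (bin 01); offset now 14 = byte 1 bit 6; 18 bits remain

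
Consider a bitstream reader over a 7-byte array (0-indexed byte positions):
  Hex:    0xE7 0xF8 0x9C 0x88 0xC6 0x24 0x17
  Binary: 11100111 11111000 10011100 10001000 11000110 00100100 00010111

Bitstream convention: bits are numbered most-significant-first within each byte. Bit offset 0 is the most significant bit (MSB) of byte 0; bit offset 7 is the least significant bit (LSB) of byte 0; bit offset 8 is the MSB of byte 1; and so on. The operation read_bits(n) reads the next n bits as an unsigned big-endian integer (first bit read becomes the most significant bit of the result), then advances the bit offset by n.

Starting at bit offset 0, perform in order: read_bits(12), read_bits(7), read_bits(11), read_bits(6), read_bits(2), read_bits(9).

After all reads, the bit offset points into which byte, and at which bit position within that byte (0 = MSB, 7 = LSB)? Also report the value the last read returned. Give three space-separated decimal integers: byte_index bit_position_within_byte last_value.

Answer: 5 7 274

Derivation:
Read 1: bits[0:12] width=12 -> value=3711 (bin 111001111111); offset now 12 = byte 1 bit 4; 44 bits remain
Read 2: bits[12:19] width=7 -> value=68 (bin 1000100); offset now 19 = byte 2 bit 3; 37 bits remain
Read 3: bits[19:30] width=11 -> value=1826 (bin 11100100010); offset now 30 = byte 3 bit 6; 26 bits remain
Read 4: bits[30:36] width=6 -> value=12 (bin 001100); offset now 36 = byte 4 bit 4; 20 bits remain
Read 5: bits[36:38] width=2 -> value=1 (bin 01); offset now 38 = byte 4 bit 6; 18 bits remain
Read 6: bits[38:47] width=9 -> value=274 (bin 100010010); offset now 47 = byte 5 bit 7; 9 bits remain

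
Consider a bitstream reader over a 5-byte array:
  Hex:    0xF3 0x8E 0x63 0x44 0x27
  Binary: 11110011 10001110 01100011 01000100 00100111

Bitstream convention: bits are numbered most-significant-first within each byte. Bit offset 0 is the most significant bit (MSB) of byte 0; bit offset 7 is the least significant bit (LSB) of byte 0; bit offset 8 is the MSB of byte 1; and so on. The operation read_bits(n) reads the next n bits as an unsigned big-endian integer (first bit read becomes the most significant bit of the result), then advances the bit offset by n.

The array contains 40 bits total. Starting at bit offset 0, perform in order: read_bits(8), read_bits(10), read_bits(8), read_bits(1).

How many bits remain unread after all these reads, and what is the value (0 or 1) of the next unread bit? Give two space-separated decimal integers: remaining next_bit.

Read 1: bits[0:8] width=8 -> value=243 (bin 11110011); offset now 8 = byte 1 bit 0; 32 bits remain
Read 2: bits[8:18] width=10 -> value=569 (bin 1000111001); offset now 18 = byte 2 bit 2; 22 bits remain
Read 3: bits[18:26] width=8 -> value=141 (bin 10001101); offset now 26 = byte 3 bit 2; 14 bits remain
Read 4: bits[26:27] width=1 -> value=0 (bin 0); offset now 27 = byte 3 bit 3; 13 bits remain

Answer: 13 0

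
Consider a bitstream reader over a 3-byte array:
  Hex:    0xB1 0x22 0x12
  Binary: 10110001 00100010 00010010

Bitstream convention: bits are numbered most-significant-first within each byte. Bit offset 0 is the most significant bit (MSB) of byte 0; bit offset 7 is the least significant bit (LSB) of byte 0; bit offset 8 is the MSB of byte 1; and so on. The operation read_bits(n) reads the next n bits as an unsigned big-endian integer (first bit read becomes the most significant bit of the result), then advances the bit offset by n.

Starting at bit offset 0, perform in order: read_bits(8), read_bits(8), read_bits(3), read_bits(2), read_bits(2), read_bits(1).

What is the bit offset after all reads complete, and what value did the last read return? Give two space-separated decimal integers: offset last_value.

Answer: 24 0

Derivation:
Read 1: bits[0:8] width=8 -> value=177 (bin 10110001); offset now 8 = byte 1 bit 0; 16 bits remain
Read 2: bits[8:16] width=8 -> value=34 (bin 00100010); offset now 16 = byte 2 bit 0; 8 bits remain
Read 3: bits[16:19] width=3 -> value=0 (bin 000); offset now 19 = byte 2 bit 3; 5 bits remain
Read 4: bits[19:21] width=2 -> value=2 (bin 10); offset now 21 = byte 2 bit 5; 3 bits remain
Read 5: bits[21:23] width=2 -> value=1 (bin 01); offset now 23 = byte 2 bit 7; 1 bits remain
Read 6: bits[23:24] width=1 -> value=0 (bin 0); offset now 24 = byte 3 bit 0; 0 bits remain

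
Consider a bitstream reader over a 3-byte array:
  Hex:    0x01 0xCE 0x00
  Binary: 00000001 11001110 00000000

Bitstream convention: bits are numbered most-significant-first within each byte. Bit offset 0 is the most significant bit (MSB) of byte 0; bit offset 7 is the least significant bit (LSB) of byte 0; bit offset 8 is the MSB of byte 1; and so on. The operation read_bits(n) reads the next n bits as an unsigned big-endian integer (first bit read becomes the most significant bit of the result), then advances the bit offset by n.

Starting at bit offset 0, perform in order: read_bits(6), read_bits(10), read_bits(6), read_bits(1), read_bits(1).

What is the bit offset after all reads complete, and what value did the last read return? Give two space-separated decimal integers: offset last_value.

Answer: 24 0

Derivation:
Read 1: bits[0:6] width=6 -> value=0 (bin 000000); offset now 6 = byte 0 bit 6; 18 bits remain
Read 2: bits[6:16] width=10 -> value=462 (bin 0111001110); offset now 16 = byte 2 bit 0; 8 bits remain
Read 3: bits[16:22] width=6 -> value=0 (bin 000000); offset now 22 = byte 2 bit 6; 2 bits remain
Read 4: bits[22:23] width=1 -> value=0 (bin 0); offset now 23 = byte 2 bit 7; 1 bits remain
Read 5: bits[23:24] width=1 -> value=0 (bin 0); offset now 24 = byte 3 bit 0; 0 bits remain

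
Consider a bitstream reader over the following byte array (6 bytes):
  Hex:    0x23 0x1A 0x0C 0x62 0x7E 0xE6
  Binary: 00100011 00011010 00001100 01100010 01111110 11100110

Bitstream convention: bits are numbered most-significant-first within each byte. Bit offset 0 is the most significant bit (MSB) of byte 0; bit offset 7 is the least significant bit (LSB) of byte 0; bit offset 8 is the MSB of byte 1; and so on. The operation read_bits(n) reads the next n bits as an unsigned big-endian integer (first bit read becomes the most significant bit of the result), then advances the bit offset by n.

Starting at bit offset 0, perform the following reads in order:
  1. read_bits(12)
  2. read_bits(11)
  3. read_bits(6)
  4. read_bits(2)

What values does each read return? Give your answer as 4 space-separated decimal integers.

Answer: 561 1286 12 1

Derivation:
Read 1: bits[0:12] width=12 -> value=561 (bin 001000110001); offset now 12 = byte 1 bit 4; 36 bits remain
Read 2: bits[12:23] width=11 -> value=1286 (bin 10100000110); offset now 23 = byte 2 bit 7; 25 bits remain
Read 3: bits[23:29] width=6 -> value=12 (bin 001100); offset now 29 = byte 3 bit 5; 19 bits remain
Read 4: bits[29:31] width=2 -> value=1 (bin 01); offset now 31 = byte 3 bit 7; 17 bits remain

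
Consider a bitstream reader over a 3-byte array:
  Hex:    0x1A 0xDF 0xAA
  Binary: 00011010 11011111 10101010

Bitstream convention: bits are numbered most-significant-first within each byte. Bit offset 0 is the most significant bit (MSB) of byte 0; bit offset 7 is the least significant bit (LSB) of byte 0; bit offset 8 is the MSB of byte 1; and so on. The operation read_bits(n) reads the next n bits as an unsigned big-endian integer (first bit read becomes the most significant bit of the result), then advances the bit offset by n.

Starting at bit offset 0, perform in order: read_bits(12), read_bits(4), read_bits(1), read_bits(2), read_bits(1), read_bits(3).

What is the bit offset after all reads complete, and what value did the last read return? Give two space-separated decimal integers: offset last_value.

Read 1: bits[0:12] width=12 -> value=429 (bin 000110101101); offset now 12 = byte 1 bit 4; 12 bits remain
Read 2: bits[12:16] width=4 -> value=15 (bin 1111); offset now 16 = byte 2 bit 0; 8 bits remain
Read 3: bits[16:17] width=1 -> value=1 (bin 1); offset now 17 = byte 2 bit 1; 7 bits remain
Read 4: bits[17:19] width=2 -> value=1 (bin 01); offset now 19 = byte 2 bit 3; 5 bits remain
Read 5: bits[19:20] width=1 -> value=0 (bin 0); offset now 20 = byte 2 bit 4; 4 bits remain
Read 6: bits[20:23] width=3 -> value=5 (bin 101); offset now 23 = byte 2 bit 7; 1 bits remain

Answer: 23 5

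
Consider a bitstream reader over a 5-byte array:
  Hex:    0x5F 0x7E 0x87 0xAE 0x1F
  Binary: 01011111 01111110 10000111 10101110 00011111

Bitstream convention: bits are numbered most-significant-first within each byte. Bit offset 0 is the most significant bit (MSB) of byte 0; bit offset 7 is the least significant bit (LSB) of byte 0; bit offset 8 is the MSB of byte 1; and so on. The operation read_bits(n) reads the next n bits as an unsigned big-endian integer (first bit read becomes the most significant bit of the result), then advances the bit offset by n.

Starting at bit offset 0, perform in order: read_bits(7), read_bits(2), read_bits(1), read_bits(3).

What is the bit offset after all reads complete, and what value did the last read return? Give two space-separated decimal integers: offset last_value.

Read 1: bits[0:7] width=7 -> value=47 (bin 0101111); offset now 7 = byte 0 bit 7; 33 bits remain
Read 2: bits[7:9] width=2 -> value=2 (bin 10); offset now 9 = byte 1 bit 1; 31 bits remain
Read 3: bits[9:10] width=1 -> value=1 (bin 1); offset now 10 = byte 1 bit 2; 30 bits remain
Read 4: bits[10:13] width=3 -> value=7 (bin 111); offset now 13 = byte 1 bit 5; 27 bits remain

Answer: 13 7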